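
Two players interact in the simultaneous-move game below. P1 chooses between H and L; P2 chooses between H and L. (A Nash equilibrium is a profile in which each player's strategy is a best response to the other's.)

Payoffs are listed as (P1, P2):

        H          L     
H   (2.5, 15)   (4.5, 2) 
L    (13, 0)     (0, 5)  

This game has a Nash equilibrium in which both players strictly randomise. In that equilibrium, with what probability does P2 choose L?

7/10

Let q be the probability that P2 plays H. In a completely mixed equilibrium, P1 must be indifferent between H and L.
P1's expected payoff from H is 2.5q + 4.5(1−q); from L it is 13q.
Setting these equal: −2q + 4.5 = 13q, so q = 3/10.
Therefore P2 plays L with probability 1 − 3/10 = 7/10.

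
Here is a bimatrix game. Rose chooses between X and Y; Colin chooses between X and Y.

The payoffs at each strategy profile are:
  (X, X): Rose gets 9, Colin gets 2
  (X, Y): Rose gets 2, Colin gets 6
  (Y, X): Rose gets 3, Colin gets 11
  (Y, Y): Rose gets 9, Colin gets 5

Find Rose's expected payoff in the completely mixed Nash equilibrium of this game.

First find y, the probability Colin plays X, from Rose's indifference between X and Y: 9y + 2(1−y) = 3y + 9(1−y), giving y = 7/13.
Since Rose is indifferent in equilibrium, Rose's expected payoff equals the payoff from either row against (7/13, 6/13). Using X: 9(7/13) + 2(6/13) = 75/13.

75/13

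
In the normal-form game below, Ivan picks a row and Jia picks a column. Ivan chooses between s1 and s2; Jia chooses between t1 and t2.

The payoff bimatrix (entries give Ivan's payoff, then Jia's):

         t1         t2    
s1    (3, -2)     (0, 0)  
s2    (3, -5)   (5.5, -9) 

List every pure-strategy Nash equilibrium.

(s1, t1): Jia prefers t2 (0 > -2) — not an equilibrium.
(s1, t2): Ivan prefers s2 (5.5 > 0) — not an equilibrium.
(s2, t1): Ivan gets 3 ≥ 3 from s1, and Jia gets -5 ≥ -9 from t2 — Nash equilibrium.
(s2, t2): Jia prefers t1 (-5 > -9) — not an equilibrium.

(s2, t1)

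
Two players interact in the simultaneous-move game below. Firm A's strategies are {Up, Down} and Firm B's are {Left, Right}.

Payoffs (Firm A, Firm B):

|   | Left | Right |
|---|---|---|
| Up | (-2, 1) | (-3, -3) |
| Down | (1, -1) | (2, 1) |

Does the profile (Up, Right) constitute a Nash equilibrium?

No

At (Up, Right), Firm A earns -3; switching to Down would give 2, so Firm A would deviate.
Firm B earns -3; switching to Left would give 1, so Firm B would deviate.
Since at least one player can profitably deviate, this is not a Nash equilibrium.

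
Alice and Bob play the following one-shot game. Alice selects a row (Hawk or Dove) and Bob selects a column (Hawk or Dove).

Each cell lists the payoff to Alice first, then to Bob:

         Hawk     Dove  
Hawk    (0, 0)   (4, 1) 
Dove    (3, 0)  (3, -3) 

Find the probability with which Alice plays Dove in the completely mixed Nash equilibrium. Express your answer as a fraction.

1/4

Let p be the probability that Alice plays Hawk. In a completely mixed equilibrium, Bob must be indifferent between Hawk and Dove.
Bob's expected payoff from Hawk is 0; from Dove it is p − 3(1−p).
Setting these equal: 0 = 4p − 3, so p = 3/4.
Therefore Alice plays Dove with probability 1 − 3/4 = 1/4.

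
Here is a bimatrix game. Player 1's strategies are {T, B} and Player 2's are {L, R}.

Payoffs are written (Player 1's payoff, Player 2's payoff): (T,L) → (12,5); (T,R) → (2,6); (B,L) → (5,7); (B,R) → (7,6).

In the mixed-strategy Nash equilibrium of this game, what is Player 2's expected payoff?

6

First find p, the probability Player 1 plays T, from Player 2's indifference between L and R: 5p + 7(1−p) = 6p + 6(1−p), giving p = 1/2.
Since Player 2 is indifferent in equilibrium, Player 2's expected payoff equals the payoff from either column against (1/2, 1/2). Using L: 5(1/2) + 7(1/2) = 6.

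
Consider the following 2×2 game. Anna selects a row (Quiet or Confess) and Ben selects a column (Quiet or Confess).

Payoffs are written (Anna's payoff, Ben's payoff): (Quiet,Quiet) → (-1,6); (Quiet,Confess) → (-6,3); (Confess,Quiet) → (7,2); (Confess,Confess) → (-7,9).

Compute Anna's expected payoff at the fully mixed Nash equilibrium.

First find q, the probability Ben plays Quiet, from Anna's indifference between Quiet and Confess: −q − 6(1−q) = 7q − 7(1−q), giving q = 1/9.
Since Anna is indifferent in equilibrium, Anna's expected payoff equals the payoff from either row against (1/9, 8/9). Using Quiet: −(1/9) − 6(8/9) = -49/9.

-49/9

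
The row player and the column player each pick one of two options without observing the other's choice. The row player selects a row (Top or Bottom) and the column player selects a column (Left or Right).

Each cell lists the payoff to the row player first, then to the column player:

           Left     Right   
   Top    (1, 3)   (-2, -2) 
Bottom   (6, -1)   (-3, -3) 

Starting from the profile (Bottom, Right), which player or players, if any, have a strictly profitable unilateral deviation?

Both

The row player at (Bottom, Right) earns -3; deviating to Top yields -2 — a strict improvement.
The column player earns -3; deviating to Left yields -1 — a strict improvement.
Both the row player and the column player have strictly profitable deviations.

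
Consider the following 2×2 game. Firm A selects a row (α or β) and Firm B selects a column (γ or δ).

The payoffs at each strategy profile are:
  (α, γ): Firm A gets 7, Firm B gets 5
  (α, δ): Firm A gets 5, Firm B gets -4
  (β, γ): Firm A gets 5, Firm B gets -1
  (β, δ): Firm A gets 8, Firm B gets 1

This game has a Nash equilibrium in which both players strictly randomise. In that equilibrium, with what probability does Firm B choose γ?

Let c be the probability that Firm B plays γ. In a completely mixed equilibrium, Firm A must be indifferent between α and β.
Firm A's expected payoff from α is 7c + 5(1−c); from β it is 5c + 8(1−c).
Setting these equal: 2c + 5 = −3c + 8, so c = 3/5.

3/5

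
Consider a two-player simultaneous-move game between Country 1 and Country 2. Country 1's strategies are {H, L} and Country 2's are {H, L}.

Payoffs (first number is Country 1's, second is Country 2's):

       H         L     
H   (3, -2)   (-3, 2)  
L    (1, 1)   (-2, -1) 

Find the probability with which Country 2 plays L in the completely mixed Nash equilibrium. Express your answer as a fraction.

Let y be the probability that Country 2 plays H. In a completely mixed equilibrium, Country 1 must be indifferent between H and L.
Country 1's expected payoff from H is 3y − 3(1−y); from L it is y − 2(1−y).
Setting these equal: 6y − 3 = 3y − 2, so y = 1/3.
Therefore Country 2 plays L with probability 1 − 1/3 = 2/3.

2/3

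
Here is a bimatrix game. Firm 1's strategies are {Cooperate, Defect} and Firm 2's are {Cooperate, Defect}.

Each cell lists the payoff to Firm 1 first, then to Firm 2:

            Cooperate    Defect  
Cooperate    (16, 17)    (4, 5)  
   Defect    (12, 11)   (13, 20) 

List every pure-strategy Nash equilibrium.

(Cooperate, Cooperate) and (Defect, Defect)

(Cooperate, Cooperate): Firm 1 gets 16 ≥ 12 from Defect, and Firm 2 gets 17 ≥ 5 from Defect — Nash equilibrium.
(Cooperate, Defect): Firm 1 prefers Defect (13 > 4); Firm 2 prefers Cooperate (17 > 5) — not an equilibrium.
(Defect, Cooperate): Firm 1 prefers Cooperate (16 > 12); Firm 2 prefers Defect (20 > 11) — not an equilibrium.
(Defect, Defect): Firm 1 gets 13 ≥ 4 from Cooperate, and Firm 2 gets 20 ≥ 11 from Cooperate — Nash equilibrium.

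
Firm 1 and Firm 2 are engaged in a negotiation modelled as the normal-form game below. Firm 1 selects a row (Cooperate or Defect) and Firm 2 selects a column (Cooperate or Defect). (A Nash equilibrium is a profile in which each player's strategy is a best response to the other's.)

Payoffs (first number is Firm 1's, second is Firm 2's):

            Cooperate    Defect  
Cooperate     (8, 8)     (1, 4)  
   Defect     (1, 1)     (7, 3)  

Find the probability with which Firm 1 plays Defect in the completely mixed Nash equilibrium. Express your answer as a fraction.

2/3

Let x be the probability that Firm 1 plays Cooperate. In a completely mixed equilibrium, Firm 2 must be indifferent between Cooperate and Defect.
Firm 2's expected payoff from Cooperate is 8x + (1−x); from Defect it is 4x + 3(1−x).
Setting these equal: 7x + 1 = x + 3, so x = 1/3.
Therefore Firm 1 plays Defect with probability 1 − 1/3 = 2/3.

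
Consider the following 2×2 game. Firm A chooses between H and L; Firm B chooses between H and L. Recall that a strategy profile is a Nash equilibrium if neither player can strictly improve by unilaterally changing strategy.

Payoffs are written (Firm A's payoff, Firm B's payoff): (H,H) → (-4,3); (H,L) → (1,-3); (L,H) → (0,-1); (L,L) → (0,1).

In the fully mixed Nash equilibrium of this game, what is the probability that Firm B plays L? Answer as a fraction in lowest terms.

4/5

Let y be the probability that Firm B plays H. In a completely mixed equilibrium, Firm A must be indifferent between H and L.
Firm A's expected payoff from H is −4y + (1−y); from L it is 0.
Setting these equal: −5y + 1 = 0, so y = 1/5.
Therefore Firm B plays L with probability 1 − 1/5 = 4/5.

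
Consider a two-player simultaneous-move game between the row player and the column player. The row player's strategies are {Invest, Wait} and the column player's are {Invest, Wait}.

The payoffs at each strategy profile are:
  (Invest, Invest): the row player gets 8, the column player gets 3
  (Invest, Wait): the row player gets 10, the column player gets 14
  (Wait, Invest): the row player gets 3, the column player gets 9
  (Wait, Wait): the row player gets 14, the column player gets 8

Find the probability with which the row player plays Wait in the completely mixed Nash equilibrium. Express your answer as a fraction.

Let r be the probability that the row player plays Invest. In a completely mixed equilibrium, the column player must be indifferent between Invest and Wait.
The column player's expected payoff from Invest is 3r + 9(1−r); from Wait it is 14r + 8(1−r).
Setting these equal: −6r + 9 = 6r + 8, so r = 1/12.
Therefore the row player plays Wait with probability 1 − 1/12 = 11/12.

11/12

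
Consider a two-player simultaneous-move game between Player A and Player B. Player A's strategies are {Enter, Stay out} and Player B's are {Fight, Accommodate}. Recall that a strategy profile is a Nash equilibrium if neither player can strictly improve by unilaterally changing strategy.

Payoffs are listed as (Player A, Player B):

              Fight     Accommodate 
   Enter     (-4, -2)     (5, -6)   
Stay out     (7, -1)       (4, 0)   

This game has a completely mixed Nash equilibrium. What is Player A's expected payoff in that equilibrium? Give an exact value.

First find y, the probability Player B plays Fight, from Player A's indifference between Enter and Stay out: −4y + 5(1−y) = 7y + 4(1−y), giving y = 1/12.
Since Player A is indifferent in equilibrium, Player A's expected payoff equals the payoff from either row against (1/12, 11/12). Using Enter: −4(1/12) + 5(11/12) = 17/4.

17/4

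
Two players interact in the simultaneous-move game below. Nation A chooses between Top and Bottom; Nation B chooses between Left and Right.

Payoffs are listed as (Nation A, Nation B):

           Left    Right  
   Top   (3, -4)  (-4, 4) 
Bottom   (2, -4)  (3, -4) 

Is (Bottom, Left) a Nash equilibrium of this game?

No

At (Bottom, Left), Nation A earns 2; switching to Top would give 3, so Nation A would deviate.
Nation B earns -4; switching to Right would give -4, so Nation B has no profitable deviation.
Since at least one player can profitably deviate, this is not a Nash equilibrium.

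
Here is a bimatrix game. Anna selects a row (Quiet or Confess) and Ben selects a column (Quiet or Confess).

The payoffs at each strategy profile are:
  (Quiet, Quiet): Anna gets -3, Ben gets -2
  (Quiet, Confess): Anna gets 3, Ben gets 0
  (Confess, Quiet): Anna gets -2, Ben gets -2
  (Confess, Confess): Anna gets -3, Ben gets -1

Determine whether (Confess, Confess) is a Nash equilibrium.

No

At (Confess, Confess), Anna earns -3; switching to Quiet would give 3, so Anna would deviate.
Ben earns -1; switching to Quiet would give -2, so Ben has no profitable deviation.
Since at least one player can profitably deviate, this is not a Nash equilibrium.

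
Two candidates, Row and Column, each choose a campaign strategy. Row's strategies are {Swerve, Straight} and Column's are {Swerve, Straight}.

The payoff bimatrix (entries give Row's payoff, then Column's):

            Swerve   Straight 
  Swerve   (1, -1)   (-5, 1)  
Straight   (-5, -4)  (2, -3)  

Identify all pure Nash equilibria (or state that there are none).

(Swerve, Swerve): Column prefers Straight (1 > -1) — not an equilibrium.
(Swerve, Straight): Row prefers Straight (2 > -5) — not an equilibrium.
(Straight, Swerve): Row prefers Swerve (1 > -5); Column prefers Straight (-3 > -4) — not an equilibrium.
(Straight, Straight): Row gets 2 ≥ -5 from Swerve, and Column gets -3 ≥ -4 from Swerve — Nash equilibrium.

(Straight, Straight)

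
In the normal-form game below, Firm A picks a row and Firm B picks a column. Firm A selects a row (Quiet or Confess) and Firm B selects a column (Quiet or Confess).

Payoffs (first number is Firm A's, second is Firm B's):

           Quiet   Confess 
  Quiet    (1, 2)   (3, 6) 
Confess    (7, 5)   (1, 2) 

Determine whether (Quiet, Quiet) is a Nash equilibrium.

At (Quiet, Quiet), Firm A earns 1; switching to Confess would give 7, so Firm A would deviate.
Firm B earns 2; switching to Confess would give 6, so Firm B would deviate.
Since at least one player can profitably deviate, this is not a Nash equilibrium.

No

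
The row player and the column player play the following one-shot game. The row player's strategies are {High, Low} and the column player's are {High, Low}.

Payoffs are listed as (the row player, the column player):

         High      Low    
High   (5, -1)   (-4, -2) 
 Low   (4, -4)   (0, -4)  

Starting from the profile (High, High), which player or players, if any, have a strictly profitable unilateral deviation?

Neither

The row player at (High, High) earns 5; deviating to Low yields 4 — not better.
The column player earns -1; deviating to Low yields -2 — not better.
Neither player can strictly improve; the profile is a Nash equilibrium.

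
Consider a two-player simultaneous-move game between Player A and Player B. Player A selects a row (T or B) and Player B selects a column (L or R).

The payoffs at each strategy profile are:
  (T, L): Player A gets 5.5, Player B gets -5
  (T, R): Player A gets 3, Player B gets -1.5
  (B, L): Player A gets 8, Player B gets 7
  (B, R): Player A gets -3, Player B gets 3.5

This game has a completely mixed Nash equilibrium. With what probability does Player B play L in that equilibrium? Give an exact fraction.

Let y be the probability that Player B plays L. In a completely mixed equilibrium, Player A must be indifferent between T and B.
Player A's expected payoff from T is 5.5y + 3(1−y); from B it is 8y − 3(1−y).
Setting these equal: 2.5y + 3 = 11y − 3, so y = 12/17.

12/17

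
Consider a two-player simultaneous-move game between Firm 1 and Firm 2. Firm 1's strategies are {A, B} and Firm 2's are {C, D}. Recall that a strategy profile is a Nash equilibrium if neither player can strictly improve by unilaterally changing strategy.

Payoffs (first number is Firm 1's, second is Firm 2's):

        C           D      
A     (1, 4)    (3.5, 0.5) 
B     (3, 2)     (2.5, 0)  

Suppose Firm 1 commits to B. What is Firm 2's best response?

Against B, Firm 2 earns 2 from C and 0 from D.
So C is the best response.

C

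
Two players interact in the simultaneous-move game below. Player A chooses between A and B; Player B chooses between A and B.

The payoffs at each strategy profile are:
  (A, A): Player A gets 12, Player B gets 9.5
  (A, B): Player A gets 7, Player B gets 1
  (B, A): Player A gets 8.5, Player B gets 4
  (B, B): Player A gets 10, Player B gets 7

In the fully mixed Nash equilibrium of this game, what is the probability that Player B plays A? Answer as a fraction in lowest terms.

Let q be the probability that Player B plays A. In a completely mixed equilibrium, Player A must be indifferent between A and B.
Player A's expected payoff from A is 12q + 7(1−q); from B it is 8.5q + 10(1−q).
Setting these equal: 5q + 7 = −1.5q + 10, so q = 6/13.

6/13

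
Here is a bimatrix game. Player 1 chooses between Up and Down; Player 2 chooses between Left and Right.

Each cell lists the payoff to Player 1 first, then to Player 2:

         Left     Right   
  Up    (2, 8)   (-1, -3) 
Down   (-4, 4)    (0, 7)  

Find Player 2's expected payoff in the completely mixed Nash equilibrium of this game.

34/7

First find x, the probability Player 1 plays Up, from Player 2's indifference between Left and Right: 8x + 4(1−x) = −3x + 7(1−x), giving x = 3/14.
Since Player 2 is indifferent in equilibrium, Player 2's expected payoff equals the payoff from either column against (3/14, 11/14). Using Left: 8(3/14) + 4(11/14) = 34/7.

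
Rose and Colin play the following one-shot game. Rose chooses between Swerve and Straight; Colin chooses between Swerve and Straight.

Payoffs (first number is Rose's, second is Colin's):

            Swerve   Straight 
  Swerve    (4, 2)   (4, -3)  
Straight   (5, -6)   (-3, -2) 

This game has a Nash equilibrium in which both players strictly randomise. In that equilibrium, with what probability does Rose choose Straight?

5/9

Let x be the probability that Rose plays Swerve. In a completely mixed equilibrium, Colin must be indifferent between Swerve and Straight.
Colin's expected payoff from Swerve is 2x − 6(1−x); from Straight it is −3x − 2(1−x).
Setting these equal: 8x − 6 = −x − 2, so x = 4/9.
Therefore Rose plays Straight with probability 1 − 4/9 = 5/9.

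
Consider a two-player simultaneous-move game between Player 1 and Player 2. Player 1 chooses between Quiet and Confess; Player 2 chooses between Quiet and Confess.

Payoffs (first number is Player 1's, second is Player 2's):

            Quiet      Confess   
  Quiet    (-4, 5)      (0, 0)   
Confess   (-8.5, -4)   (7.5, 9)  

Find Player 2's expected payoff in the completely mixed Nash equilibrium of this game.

5/2

First find p, the probability Player 1 plays Quiet, from Player 2's indifference between Quiet and Confess: 5p − 4(1−p) = 9(1−p), giving p = 13/18.
Since Player 2 is indifferent in equilibrium, Player 2's expected payoff equals the payoff from either column against (13/18, 5/18). Using Quiet: 5(13/18) − 4(5/18) = 5/2.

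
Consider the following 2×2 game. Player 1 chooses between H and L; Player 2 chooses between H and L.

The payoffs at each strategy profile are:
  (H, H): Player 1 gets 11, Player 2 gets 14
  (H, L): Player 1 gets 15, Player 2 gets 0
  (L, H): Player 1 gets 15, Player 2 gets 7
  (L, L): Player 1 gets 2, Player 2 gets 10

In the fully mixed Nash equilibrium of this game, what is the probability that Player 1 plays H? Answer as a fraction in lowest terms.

Let x be the probability that Player 1 plays H. In a completely mixed equilibrium, Player 2 must be indifferent between H and L.
Player 2's expected payoff from H is 14x + 7(1−x); from L it is 10(1−x).
Setting these equal: 7x + 7 = −10x + 10, so x = 3/17.

3/17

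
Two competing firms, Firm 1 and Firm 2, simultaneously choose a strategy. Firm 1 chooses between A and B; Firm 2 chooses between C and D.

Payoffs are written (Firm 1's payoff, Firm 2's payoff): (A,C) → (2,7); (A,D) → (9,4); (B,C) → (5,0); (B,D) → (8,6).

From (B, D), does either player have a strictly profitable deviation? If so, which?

Firm 1 at (B, D) earns 8; deviating to A yields 9 — a strict improvement.
Firm 2 earns 6; deviating to C yields 0 — not better.
Only Firm 1 has a strictly profitable deviation.

Firm 1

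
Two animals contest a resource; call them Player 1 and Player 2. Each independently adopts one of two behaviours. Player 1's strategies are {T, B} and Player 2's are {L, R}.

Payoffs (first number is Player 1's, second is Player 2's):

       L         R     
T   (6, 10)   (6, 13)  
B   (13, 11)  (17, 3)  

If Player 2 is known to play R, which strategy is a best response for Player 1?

Against R, Player 1 earns 6 from T and 17 from B.
So B is the best response.

B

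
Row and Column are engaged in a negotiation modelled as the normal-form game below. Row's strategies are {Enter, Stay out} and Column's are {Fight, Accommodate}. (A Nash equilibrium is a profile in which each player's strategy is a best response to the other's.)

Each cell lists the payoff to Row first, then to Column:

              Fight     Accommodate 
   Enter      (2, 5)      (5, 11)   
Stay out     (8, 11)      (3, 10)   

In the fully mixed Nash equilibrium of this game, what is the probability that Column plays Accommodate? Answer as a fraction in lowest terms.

Let c be the probability that Column plays Fight. In a completely mixed equilibrium, Row must be indifferent between Enter and Stay out.
Row's expected payoff from Enter is 2c + 5(1−c); from Stay out it is 8c + 3(1−c).
Setting these equal: −3c + 5 = 5c + 3, so c = 1/4.
Therefore Column plays Accommodate with probability 1 − 1/4 = 3/4.

3/4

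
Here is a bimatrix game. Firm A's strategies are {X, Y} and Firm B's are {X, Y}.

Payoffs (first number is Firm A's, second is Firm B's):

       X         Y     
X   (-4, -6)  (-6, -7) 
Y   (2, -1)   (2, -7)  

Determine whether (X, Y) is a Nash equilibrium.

At (X, Y), Firm A earns -6; switching to Y would give 2, so Firm A would deviate.
Firm B earns -7; switching to X would give -6, so Firm B would deviate.
Since at least one player can profitably deviate, this is not a Nash equilibrium.

No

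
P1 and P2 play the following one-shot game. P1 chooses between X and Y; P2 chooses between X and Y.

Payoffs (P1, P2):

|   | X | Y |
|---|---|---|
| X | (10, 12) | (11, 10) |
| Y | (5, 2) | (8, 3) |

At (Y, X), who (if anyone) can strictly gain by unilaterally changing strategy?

Both

P1 at (Y, X) earns 5; deviating to X yields 10 — a strict improvement.
P2 earns 2; deviating to Y yields 3 — a strict improvement.
Both P1 and P2 have strictly profitable deviations.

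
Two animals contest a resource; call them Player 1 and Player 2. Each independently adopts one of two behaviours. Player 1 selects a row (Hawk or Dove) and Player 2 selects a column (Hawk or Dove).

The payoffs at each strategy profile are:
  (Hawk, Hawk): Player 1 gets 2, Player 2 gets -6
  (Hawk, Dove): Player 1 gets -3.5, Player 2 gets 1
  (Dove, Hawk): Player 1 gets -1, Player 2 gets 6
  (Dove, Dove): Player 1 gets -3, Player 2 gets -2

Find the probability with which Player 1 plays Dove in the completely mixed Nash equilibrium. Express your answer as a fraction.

7/15

Let r be the probability that Player 1 plays Hawk. In a completely mixed equilibrium, Player 2 must be indifferent between Hawk and Dove.
Player 2's expected payoff from Hawk is −6r + 6(1−r); from Dove it is r − 2(1−r).
Setting these equal: −12r + 6 = 3r − 2, so r = 8/15.
Therefore Player 1 plays Dove with probability 1 − 8/15 = 7/15.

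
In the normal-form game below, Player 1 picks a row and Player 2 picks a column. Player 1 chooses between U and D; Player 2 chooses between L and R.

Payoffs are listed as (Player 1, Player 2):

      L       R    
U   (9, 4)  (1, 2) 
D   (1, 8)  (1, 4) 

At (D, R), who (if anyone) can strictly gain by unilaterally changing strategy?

Player 2

Player 1 at (D, R) earns 1; deviating to U yields 1 — not better.
Player 2 earns 4; deviating to L yields 8 — a strict improvement.
Only Player 2 has a strictly profitable deviation.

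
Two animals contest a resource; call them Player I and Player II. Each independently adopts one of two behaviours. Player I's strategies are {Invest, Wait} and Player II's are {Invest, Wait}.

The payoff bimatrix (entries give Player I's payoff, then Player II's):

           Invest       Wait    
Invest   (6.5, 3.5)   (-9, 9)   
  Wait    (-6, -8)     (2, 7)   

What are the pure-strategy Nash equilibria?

(Invest, Invest): Player II prefers Wait (9 > 3.5) — not an equilibrium.
(Invest, Wait): Player I prefers Wait (2 > -9) — not an equilibrium.
(Wait, Invest): Player I prefers Invest (6.5 > -6); Player II prefers Wait (7 > -8) — not an equilibrium.
(Wait, Wait): Player I gets 2 ≥ -9 from Invest, and Player II gets 7 ≥ -8 from Invest — Nash equilibrium.

(Wait, Wait)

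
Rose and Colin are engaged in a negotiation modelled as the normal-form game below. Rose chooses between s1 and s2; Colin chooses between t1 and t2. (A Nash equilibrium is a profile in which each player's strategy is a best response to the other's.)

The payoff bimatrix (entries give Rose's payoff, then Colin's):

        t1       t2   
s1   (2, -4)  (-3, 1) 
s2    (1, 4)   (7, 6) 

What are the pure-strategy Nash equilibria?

(s1, t1): Colin prefers t2 (1 > -4) — not an equilibrium.
(s1, t2): Rose prefers s2 (7 > -3) — not an equilibrium.
(s2, t1): Rose prefers s1 (2 > 1); Colin prefers t2 (6 > 4) — not an equilibrium.
(s2, t2): Rose gets 7 ≥ -3 from s1, and Colin gets 6 ≥ 4 from t1 — Nash equilibrium.

(s2, t2)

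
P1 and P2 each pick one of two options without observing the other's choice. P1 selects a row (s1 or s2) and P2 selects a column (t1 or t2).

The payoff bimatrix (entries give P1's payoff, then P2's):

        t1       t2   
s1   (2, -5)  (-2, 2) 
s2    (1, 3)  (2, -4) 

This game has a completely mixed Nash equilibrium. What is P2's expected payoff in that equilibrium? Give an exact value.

-1

First find p, the probability P1 plays s1, from P2's indifference between t1 and t2: −5p + 3(1−p) = 2p − 4(1−p), giving p = 1/2.
Since P2 is indifferent in equilibrium, P2's expected payoff equals the payoff from either column against (1/2, 1/2). Using t1: −5(1/2) + 3(1/2) = -1.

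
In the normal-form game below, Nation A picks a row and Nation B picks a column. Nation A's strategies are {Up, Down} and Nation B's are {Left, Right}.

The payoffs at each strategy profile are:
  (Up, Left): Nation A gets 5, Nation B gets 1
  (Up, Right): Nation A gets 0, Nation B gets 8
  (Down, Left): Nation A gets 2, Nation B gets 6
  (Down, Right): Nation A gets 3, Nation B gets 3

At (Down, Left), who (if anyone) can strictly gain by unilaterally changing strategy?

Nation A

Nation A at (Down, Left) earns 2; deviating to Up yields 5 — a strict improvement.
Nation B earns 6; deviating to Right yields 3 — not better.
Only Nation A has a strictly profitable deviation.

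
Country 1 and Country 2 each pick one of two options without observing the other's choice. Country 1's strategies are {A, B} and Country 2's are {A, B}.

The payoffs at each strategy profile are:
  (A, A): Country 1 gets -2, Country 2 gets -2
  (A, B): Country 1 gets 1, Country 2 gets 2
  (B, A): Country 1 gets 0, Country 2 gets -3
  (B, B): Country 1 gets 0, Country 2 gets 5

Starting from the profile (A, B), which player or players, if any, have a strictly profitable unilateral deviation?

Neither

Country 1 at (A, B) earns 1; deviating to B yields 0 — not better.
Country 2 earns 2; deviating to A yields -2 — not better.
Neither player can strictly improve; the profile is a Nash equilibrium.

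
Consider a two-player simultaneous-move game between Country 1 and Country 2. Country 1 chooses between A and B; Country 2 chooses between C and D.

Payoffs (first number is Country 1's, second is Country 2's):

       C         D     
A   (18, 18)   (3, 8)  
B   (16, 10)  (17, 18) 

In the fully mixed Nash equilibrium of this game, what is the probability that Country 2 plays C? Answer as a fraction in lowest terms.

Let q be the probability that Country 2 plays C. In a completely mixed equilibrium, Country 1 must be indifferent between A and B.
Country 1's expected payoff from A is 18q + 3(1−q); from B it is 16q + 17(1−q).
Setting these equal: 15q + 3 = −q + 17, so q = 7/8.

7/8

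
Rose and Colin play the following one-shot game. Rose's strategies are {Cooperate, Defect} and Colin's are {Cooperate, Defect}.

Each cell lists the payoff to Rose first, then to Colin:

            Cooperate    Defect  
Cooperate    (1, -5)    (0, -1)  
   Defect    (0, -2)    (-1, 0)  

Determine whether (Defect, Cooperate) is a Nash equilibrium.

At (Defect, Cooperate), Rose earns 0; switching to Cooperate would give 1, so Rose would deviate.
Colin earns -2; switching to Defect would give 0, so Colin would deviate.
Since at least one player can profitably deviate, this is not a Nash equilibrium.

No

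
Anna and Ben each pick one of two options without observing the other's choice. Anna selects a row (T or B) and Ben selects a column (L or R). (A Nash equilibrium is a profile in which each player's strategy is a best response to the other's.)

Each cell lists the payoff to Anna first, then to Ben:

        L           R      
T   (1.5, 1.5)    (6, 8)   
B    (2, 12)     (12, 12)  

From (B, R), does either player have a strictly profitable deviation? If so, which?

Neither

Anna at (B, R) earns 12; deviating to T yields 6 — not better.
Ben earns 12; deviating to L yields 12 — not better.
Neither player can strictly improve; the profile is a Nash equilibrium.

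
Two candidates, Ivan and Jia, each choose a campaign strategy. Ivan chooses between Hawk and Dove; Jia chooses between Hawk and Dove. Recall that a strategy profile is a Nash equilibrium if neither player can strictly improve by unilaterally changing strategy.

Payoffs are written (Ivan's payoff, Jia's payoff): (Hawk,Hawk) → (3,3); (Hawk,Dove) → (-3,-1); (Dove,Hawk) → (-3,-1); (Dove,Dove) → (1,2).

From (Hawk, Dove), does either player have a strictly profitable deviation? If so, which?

Both

Ivan at (Hawk, Dove) earns -3; deviating to Dove yields 1 — a strict improvement.
Jia earns -1; deviating to Hawk yields 3 — a strict improvement.
Both Ivan and Jia have strictly profitable deviations.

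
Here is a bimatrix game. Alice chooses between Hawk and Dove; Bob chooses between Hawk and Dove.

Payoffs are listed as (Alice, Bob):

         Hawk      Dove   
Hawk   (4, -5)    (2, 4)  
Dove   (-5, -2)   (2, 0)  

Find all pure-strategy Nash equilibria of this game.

(Hawk, Dove) and (Dove, Dove)

(Hawk, Hawk): Bob prefers Dove (4 > -5) — not an equilibrium.
(Hawk, Dove): Alice gets 2 ≥ 2 from Dove, and Bob gets 4 ≥ -5 from Hawk — Nash equilibrium.
(Dove, Hawk): Alice prefers Hawk (4 > -5); Bob prefers Dove (0 > -2) — not an equilibrium.
(Dove, Dove): Alice gets 2 ≥ 2 from Hawk, and Bob gets 0 ≥ -2 from Hawk — Nash equilibrium.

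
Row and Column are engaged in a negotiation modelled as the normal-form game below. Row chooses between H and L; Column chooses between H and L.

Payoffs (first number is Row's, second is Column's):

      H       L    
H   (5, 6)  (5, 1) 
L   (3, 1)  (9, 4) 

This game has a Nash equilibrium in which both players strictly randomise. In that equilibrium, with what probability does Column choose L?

Let q be the probability that Column plays H. In a completely mixed equilibrium, Row must be indifferent between H and L.
Row's expected payoff from H is 5q + 5(1−q); from L it is 3q + 9(1−q).
Setting these equal: 5 = −6q + 9, so q = 2/3.
Therefore Column plays L with probability 1 − 2/3 = 1/3.

1/3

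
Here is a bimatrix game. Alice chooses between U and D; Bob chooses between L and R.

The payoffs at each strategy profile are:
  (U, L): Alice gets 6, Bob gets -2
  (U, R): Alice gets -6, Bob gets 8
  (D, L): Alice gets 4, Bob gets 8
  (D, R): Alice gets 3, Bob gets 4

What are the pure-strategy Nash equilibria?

(U, L): Bob prefers R (8 > -2) — not an equilibrium.
(U, R): Alice prefers D (3 > -6) — not an equilibrium.
(D, L): Alice prefers U (6 > 4) — not an equilibrium.
(D, R): Bob prefers L (8 > 4) — not an equilibrium.

none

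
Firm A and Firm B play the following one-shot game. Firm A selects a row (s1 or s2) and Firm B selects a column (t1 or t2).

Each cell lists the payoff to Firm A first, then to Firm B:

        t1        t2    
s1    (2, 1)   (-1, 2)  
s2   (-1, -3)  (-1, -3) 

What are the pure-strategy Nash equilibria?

(s1, t2) and (s2, t2)

(s1, t1): Firm B prefers t2 (2 > 1) — not an equilibrium.
(s1, t2): Firm A gets -1 ≥ -1 from s2, and Firm B gets 2 ≥ 1 from t1 — Nash equilibrium.
(s2, t1): Firm A prefers s1 (2 > -1) — not an equilibrium.
(s2, t2): Firm A gets -1 ≥ -1 from s1, and Firm B gets -3 ≥ -3 from t1 — Nash equilibrium.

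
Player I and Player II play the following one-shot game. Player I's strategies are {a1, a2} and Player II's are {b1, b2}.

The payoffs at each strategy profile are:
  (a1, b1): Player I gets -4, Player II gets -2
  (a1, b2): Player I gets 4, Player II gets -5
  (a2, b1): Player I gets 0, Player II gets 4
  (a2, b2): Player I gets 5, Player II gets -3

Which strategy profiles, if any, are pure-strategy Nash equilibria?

(a1, b1): Player I prefers a2 (0 > -4) — not an equilibrium.
(a1, b2): Player I prefers a2 (5 > 4); Player II prefers b1 (-2 > -5) — not an equilibrium.
(a2, b1): Player I gets 0 ≥ -4 from a1, and Player II gets 4 ≥ -3 from b2 — Nash equilibrium.
(a2, b2): Player II prefers b1 (4 > -3) — not an equilibrium.

(a2, b1)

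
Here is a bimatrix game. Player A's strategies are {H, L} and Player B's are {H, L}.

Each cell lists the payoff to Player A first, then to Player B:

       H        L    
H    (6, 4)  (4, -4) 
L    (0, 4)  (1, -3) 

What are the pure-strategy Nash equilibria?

(H, H): Player A gets 6 ≥ 0 from L, and Player B gets 4 ≥ -4 from L — Nash equilibrium.
(H, L): Player B prefers H (4 > -4) — not an equilibrium.
(L, H): Player A prefers H (6 > 0) — not an equilibrium.
(L, L): Player A prefers H (4 > 1); Player B prefers H (4 > -3) — not an equilibrium.

(H, H)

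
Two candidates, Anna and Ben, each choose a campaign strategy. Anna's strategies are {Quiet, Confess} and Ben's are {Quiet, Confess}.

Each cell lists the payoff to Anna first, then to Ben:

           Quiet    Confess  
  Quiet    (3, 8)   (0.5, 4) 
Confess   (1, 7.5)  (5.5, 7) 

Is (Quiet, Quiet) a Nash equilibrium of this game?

Yes

At (Quiet, Quiet), Anna earns 3; switching to Confess would give 1, so Anna has no profitable deviation.
Ben earns 8; switching to Confess would give 4, so Ben has no profitable deviation.
Neither player can gain by a unilateral deviation, so this profile is a Nash equilibrium.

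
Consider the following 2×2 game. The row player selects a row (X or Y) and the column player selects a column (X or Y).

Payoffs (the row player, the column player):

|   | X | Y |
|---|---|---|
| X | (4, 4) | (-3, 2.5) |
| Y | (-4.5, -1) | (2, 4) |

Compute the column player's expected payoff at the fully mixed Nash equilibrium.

37/13

First find x, the probability the row player plays X, from the column player's indifference between X and Y: 4x − (1−x) = 2.5x + 4(1−x), giving x = 10/13.
Since the column player is indifferent in equilibrium, the column player's expected payoff equals the payoff from either column against (10/13, 3/13). Using X: 4(10/13) − (3/13) = 37/13.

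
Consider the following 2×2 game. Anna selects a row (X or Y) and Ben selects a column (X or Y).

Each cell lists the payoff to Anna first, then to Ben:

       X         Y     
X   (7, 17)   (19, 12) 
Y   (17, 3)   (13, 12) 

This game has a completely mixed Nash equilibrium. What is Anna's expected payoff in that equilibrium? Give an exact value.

First find y, the probability Ben plays X, from Anna's indifference between X and Y: 7y + 19(1−y) = 17y + 13(1−y), giving y = 3/8.
Since Anna is indifferent in equilibrium, Anna's expected payoff equals the payoff from either row against (3/8, 5/8). Using X: 7(3/8) + 19(5/8) = 29/2.

29/2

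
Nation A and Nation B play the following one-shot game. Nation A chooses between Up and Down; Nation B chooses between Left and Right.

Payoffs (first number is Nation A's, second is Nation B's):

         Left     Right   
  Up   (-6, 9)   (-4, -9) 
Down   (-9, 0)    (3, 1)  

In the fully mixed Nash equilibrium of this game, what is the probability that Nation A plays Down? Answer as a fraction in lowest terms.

18/19

Let r be the probability that Nation A plays Up. In a completely mixed equilibrium, Nation B must be indifferent between Left and Right.
Nation B's expected payoff from Left is 9r; from Right it is −9r + (1−r).
Setting these equal: 9r = −10r + 1, so r = 1/19.
Therefore Nation A plays Down with probability 1 − 1/19 = 18/19.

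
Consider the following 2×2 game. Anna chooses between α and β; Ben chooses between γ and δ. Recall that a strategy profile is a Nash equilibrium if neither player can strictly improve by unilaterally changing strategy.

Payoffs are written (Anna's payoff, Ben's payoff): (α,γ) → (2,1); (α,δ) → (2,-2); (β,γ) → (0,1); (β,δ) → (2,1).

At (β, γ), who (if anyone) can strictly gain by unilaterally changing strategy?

Anna

Anna at (β, γ) earns 0; deviating to α yields 2 — a strict improvement.
Ben earns 1; deviating to δ yields 1 — not better.
Only Anna has a strictly profitable deviation.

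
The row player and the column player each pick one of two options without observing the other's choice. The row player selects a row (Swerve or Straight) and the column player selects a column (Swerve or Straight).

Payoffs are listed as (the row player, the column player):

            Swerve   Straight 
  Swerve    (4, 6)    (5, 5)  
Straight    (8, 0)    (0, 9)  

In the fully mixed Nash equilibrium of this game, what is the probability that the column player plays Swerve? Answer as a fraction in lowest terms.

5/9

Let q be the probability that the column player plays Swerve. In a completely mixed equilibrium, the row player must be indifferent between Swerve and Straight.
The row player's expected payoff from Swerve is 4q + 5(1−q); from Straight it is 8q.
Setting these equal: −q + 5 = 8q, so q = 5/9.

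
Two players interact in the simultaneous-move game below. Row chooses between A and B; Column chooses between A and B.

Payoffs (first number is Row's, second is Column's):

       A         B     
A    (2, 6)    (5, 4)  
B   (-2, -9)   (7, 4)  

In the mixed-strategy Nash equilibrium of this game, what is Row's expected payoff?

4

First find q, the probability Column plays A, from Row's indifference between A and B: 2q + 5(1−q) = −2q + 7(1−q), giving q = 1/3.
Since Row is indifferent in equilibrium, Row's expected payoff equals the payoff from either row against (1/3, 2/3). Using A: 2(1/3) + 5(2/3) = 4.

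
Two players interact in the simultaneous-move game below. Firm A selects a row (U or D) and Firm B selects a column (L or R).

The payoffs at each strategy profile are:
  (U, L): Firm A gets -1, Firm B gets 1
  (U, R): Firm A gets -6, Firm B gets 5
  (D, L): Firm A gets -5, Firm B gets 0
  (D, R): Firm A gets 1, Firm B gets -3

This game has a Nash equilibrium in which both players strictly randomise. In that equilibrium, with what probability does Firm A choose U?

3/7

Let p be the probability that Firm A plays U. In a completely mixed equilibrium, Firm B must be indifferent between L and R.
Firm B's expected payoff from L is p; from R it is 5p − 3(1−p).
Setting these equal: p = 8p − 3, so p = 3/7.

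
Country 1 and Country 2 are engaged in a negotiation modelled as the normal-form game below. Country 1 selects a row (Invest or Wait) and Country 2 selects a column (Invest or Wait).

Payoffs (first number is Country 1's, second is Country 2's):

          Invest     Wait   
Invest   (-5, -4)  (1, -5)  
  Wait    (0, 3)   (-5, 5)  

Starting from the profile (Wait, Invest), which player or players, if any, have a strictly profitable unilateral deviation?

Country 1 at (Wait, Invest) earns 0; deviating to Invest yields -5 — not better.
Country 2 earns 3; deviating to Wait yields 5 — a strict improvement.
Only Country 2 has a strictly profitable deviation.

Country 2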